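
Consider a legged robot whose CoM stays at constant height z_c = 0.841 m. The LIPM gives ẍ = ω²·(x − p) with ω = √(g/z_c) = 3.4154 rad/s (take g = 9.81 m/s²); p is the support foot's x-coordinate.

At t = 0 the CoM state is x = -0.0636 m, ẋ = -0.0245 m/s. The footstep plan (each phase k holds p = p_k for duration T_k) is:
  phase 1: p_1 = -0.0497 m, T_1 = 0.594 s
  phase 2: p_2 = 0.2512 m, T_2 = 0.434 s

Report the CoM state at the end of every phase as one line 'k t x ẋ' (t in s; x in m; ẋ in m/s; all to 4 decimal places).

1 0.5940 -0.1303 -0.2722
2 1.0280 -0.7983 -3.3504

phase 1: p=-0.0497, T=0.594, ωT=2.028748, cosh=3.868028, sinh=3.736528; start (x,ẋ)=(-0.063600, -0.024500) → end (x,ẋ)=(-0.130269, -0.272155)
phase 2: p=0.2512, T=0.434, ωT=1.482284, cosh=2.315054, sinh=2.087935; start (x,ẋ)=(-0.130269, -0.272155) → end (x,ẋ)=(-0.798298, -3.350361)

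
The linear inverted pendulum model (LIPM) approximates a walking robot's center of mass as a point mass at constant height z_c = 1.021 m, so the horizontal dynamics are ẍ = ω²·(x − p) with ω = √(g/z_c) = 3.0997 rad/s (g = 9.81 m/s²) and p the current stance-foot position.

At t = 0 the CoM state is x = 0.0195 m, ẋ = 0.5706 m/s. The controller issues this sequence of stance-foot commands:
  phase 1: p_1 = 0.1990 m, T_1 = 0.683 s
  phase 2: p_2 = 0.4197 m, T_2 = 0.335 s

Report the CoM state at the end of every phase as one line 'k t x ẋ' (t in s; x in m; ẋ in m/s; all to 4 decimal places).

1 0.6830 0.1961 0.1268
2 1.0180 0.1149 -0.6544

phase 1: p=0.1990, T=0.683, ωT=2.117095, cosh=4.213676, sinh=4.093295; start (x,ẋ)=(0.019500, 0.570600) → end (x,ẋ)=(0.196148, 0.126830)
phase 2: p=0.4197, T=0.335, ωT=1.038399, cosh=1.589357, sinh=1.235336; start (x,ẋ)=(0.196148, 0.126830) → end (x,ẋ)=(0.114943, -0.654439)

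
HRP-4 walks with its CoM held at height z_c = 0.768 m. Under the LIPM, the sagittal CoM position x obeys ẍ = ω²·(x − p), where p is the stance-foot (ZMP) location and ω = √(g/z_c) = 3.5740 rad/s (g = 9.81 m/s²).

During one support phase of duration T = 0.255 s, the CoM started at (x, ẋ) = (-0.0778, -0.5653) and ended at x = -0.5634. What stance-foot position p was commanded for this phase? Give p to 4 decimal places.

ωT = 3.5740·0.255 = 0.911370; cosh(ωT) = 1.444851, sinh(ωT) = 1.042878
x(T) = p + (x₀−p)·cosh(ωT) + (ẋ₀/ω)·sinh(ωT) ⇒ p·(1 − cosh) = x(T) − x₀·cosh − (ẋ₀/ω)·sinh
numerator   = -0.5634 − (-0.0778)·1.444851 − (-0.5653/3.5740)·1.042878 = -0.286039
denominator = 1 − 1.444851 = -0.444851
p = -0.286039 / -0.444851 = 0.6430

p = 0.6430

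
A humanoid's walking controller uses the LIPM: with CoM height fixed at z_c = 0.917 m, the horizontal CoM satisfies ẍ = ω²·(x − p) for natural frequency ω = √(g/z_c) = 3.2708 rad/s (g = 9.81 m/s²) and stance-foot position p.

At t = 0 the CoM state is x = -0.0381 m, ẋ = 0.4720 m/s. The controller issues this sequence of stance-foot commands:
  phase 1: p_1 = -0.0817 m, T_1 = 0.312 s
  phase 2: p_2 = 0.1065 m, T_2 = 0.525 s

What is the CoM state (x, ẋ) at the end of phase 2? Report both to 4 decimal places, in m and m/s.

phase 1: p=-0.0817, T=0.312, ωT=1.020490, cosh=1.567486, sinh=1.207067; start (x,ẋ)=(-0.038100, 0.472000) → end (x,ẋ)=(0.160831, 0.911989)
phase 2: p=0.1065, T=0.525, ωT=1.717170, cosh=2.874160, sinh=2.694586; start (x,ẋ)=(0.160831, 0.911989) → end (x,ẋ)=(1.013981, 3.100046)

x = 1.0140, ẋ = 3.1000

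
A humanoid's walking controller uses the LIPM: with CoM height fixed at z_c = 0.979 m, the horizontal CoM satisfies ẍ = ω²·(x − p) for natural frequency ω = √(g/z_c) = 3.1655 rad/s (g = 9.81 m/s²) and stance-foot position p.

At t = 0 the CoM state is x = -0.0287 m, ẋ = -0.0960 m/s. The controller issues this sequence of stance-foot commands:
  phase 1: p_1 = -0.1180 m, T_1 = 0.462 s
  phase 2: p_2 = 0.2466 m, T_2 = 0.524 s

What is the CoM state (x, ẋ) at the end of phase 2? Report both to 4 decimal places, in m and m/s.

x = -0.0745, ẋ = -0.8133

phase 1: p=-0.1180, T=0.462, ωT=1.462461, cosh=2.274117, sinh=2.042452; start (x,ẋ)=(-0.028700, -0.096000) → end (x,ẋ)=(0.023137, 0.359043)
phase 2: p=0.2466, T=0.524, ωT=1.658722, cosh=2.721488, sinh=2.531106; start (x,ẋ)=(0.023137, 0.359043) → end (x,ẋ)=(-0.074463, -0.813299)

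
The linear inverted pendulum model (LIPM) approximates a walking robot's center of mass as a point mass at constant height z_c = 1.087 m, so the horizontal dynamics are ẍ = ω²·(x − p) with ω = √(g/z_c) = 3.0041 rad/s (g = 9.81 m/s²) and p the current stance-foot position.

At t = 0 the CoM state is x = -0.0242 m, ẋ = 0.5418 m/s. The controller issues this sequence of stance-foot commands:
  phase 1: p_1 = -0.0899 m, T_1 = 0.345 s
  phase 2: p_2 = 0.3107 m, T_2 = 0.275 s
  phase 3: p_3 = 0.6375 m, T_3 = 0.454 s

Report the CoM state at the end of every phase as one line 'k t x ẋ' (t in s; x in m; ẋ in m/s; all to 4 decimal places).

phase 1: p=-0.0899, T=0.345, ωT=1.036415, cosh=1.586908, sinh=1.232183; start (x,ẋ)=(-0.024200, 0.541800) → end (x,ẋ)=(0.236588, 1.102982)
phase 2: p=0.3107, T=0.275, ωT=0.826128, cosh=1.361098, sinh=0.923357; start (x,ẋ)=(0.236588, 1.102982) → end (x,ẋ)=(0.548846, 1.295692)
phase 3: p=0.6375, T=0.454, ωT=1.363861, cosh=2.083469, sinh=1.827798; start (x,ẋ)=(0.548846, 1.295692) → end (x,ẋ)=(1.241134, 2.212742)

1 0.3450 0.2366 1.1030
2 0.6200 0.5488 1.2957
3 1.0740 1.2411 2.2127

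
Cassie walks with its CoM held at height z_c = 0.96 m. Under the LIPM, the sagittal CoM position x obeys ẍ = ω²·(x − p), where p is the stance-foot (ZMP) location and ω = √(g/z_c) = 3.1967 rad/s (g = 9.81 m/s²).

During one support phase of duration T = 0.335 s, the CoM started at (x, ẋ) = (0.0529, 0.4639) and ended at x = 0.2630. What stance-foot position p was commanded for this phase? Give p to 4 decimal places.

ωT = 3.1967·0.335 = 1.070895; cosh(ωT) = 1.630345, sinh(ωT) = 1.287643
x(T) = p + (x₀−p)·cosh(ωT) + (ẋ₀/ω)·sinh(ωT) ⇒ p·(1 − cosh) = x(T) − x₀·cosh − (ẋ₀/ω)·sinh
numerator   = 0.2630 − (0.0529)·1.630345 − (0.4639/3.1967)·1.287643 = -0.010106
denominator = 1 − 1.630345 = -0.630345
p = -0.010106 / -0.630345 = 0.0160

p = 0.0160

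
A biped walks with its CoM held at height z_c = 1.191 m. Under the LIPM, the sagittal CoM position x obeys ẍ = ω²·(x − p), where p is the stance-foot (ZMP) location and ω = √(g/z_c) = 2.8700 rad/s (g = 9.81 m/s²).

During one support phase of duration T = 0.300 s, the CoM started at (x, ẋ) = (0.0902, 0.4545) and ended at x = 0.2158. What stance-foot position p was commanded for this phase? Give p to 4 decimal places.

ωT = 2.8700·0.300 = 0.861000; cosh(ωT) = 1.394132, sinh(ωT) = 0.971393
x(T) = p + (x₀−p)·cosh(ωT) + (ẋ₀/ω)·sinh(ωT) ⇒ p·(1 − cosh) = x(T) − x₀·cosh − (ẋ₀/ω)·sinh
numerator   = 0.2158 − (0.0902)·1.394132 − (0.4545/2.8700)·0.971393 = -0.063783
denominator = 1 − 1.394132 = -0.394132
p = -0.063783 / -0.394132 = 0.1618

p = 0.1618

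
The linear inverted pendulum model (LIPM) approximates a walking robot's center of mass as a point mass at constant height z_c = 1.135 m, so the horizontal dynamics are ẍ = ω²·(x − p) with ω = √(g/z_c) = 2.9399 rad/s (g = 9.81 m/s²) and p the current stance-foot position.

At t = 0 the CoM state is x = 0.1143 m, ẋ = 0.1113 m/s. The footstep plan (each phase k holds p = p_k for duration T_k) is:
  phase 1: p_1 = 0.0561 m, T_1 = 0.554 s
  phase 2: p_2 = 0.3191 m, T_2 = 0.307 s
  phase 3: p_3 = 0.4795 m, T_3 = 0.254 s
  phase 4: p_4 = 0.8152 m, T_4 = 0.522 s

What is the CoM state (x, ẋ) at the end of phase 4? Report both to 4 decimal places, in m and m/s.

x = 1.9372, ẋ = 3.5909

phase 1: p=0.0561, T=0.554, ωT=1.628705, cosh=2.646725, sinh=2.450542; start (x,ẋ)=(0.114300, 0.111300) → end (x,ẋ)=(0.302913, 0.713874)
phase 2: p=0.3191, T=0.307, ωT=0.902549, cosh=1.435708, sinh=1.030173; start (x,ẋ)=(0.302913, 0.713874) → end (x,ẋ)=(0.546010, 0.975890)
phase 3: p=0.4795, T=0.254, ωT=0.746735, cosh=1.292005, sinh=0.818093; start (x,ẋ)=(0.546010, 0.975890) → end (x,ẋ)=(0.836994, 1.420818)
phase 4: p=0.8152, T=0.522, ωT=1.534628, cosh=2.427567, sinh=2.212031; start (x,ẋ)=(0.836994, 1.420818) → end (x,ẋ)=(1.937155, 3.590861)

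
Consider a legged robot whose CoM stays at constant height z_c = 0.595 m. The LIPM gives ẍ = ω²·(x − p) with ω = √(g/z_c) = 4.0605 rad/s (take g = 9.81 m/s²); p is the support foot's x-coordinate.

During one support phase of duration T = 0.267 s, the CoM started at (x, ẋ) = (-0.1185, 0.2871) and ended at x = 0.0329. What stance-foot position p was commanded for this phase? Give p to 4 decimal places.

ωT = 4.0605·0.267 = 1.084154; cosh(ωT) = 1.647562, sinh(ωT) = 1.309374
x(T) = p + (x₀−p)·cosh(ωT) + (ẋ₀/ω)·sinh(ωT) ⇒ p·(1 − cosh) = x(T) − x₀·cosh − (ẋ₀/ω)·sinh
numerator   = 0.0329 − (-0.1185)·1.647562 − (0.2871/4.0605)·1.309374 = 0.135556
denominator = 1 − 1.647562 = -0.647562
p = 0.135556 / -0.647562 = -0.2093

p = -0.2093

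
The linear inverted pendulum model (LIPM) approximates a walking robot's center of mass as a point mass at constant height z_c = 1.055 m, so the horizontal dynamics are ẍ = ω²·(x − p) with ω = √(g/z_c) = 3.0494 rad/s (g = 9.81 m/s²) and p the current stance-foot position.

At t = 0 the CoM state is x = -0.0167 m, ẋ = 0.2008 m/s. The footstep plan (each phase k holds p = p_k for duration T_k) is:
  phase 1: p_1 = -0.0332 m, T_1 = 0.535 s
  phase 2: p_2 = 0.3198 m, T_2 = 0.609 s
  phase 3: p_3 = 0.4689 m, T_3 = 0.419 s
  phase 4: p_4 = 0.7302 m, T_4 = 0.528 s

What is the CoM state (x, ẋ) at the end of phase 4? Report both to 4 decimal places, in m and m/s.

x = 2.6103, ẋ = 5.9272

phase 1: p=-0.0332, T=0.535, ωT=1.631429, cosh=2.653412, sinh=2.457762; start (x,ẋ)=(-0.016700, 0.200800) → end (x,ẋ)=(0.172422, 0.656468)
phase 2: p=0.3198, T=0.609, ωT=1.857085, cosh=3.280582, sinh=3.124455; start (x,ẋ)=(0.172422, 0.656468) → end (x,ẋ)=(0.508941, 0.749425)
phase 3: p=0.4689, T=0.419, ωT=1.277699, cosh=1.933525, sinh=1.654847; start (x,ẋ)=(0.508941, 0.749425) → end (x,ẋ)=(0.953018, 1.651092)
phase 4: p=0.7302, T=0.528, ωT=1.610083, cosh=2.601549, sinh=2.401678; start (x,ẋ)=(0.953018, 1.651092) → end (x,ẋ)=(2.610257, 5.927246)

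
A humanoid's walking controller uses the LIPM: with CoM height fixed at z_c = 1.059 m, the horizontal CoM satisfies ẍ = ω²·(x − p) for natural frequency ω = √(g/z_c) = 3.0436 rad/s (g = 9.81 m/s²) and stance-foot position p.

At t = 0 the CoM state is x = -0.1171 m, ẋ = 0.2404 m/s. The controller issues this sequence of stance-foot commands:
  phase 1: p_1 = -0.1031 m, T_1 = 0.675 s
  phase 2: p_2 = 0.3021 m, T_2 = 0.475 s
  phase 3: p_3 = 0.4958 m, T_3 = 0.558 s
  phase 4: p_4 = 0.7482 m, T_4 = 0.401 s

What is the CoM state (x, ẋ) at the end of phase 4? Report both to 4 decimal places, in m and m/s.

phase 1: p=-0.1031, T=0.675, ωT=2.054430, cosh=3.965278, sinh=3.837112; start (x,ẋ)=(-0.117100, 0.240400) → end (x,ẋ)=(0.144462, 0.789752)
phase 2: p=0.3021, T=0.475, ωT=1.445710, cosh=2.240222, sinh=2.004643; start (x,ẋ)=(0.144462, 0.789752) → end (x,ẋ)=(0.469120, 0.807417)
phase 3: p=0.4958, T=0.558, ωT=1.698329, cosh=2.823898, sinh=2.640909; start (x,ẋ)=(0.469120, 0.807417) → end (x,ẋ)=(1.121047, 2.065611)
phase 4: p=0.7482, T=0.401, ωT=1.220484, cosh=1.841957, sinh=1.546869; start (x,ẋ)=(1.121047, 2.065611) → end (x,ẋ)=(2.484788, 5.560152)

x = 2.4848, ẋ = 5.5602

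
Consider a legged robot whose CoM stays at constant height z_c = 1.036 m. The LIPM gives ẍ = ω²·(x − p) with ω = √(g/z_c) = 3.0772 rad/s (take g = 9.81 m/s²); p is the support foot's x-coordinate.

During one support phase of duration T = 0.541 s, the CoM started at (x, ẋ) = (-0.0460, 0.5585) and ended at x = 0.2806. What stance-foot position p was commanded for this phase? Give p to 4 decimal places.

ωT = 3.0772·0.541 = 1.664765; cosh(ωT) = 2.736834, sinh(ωT) = 2.547599
x(T) = p + (x₀−p)·cosh(ωT) + (ẋ₀/ω)·sinh(ωT) ⇒ p·(1 − cosh) = x(T) − x₀·cosh − (ẋ₀/ω)·sinh
numerator   = 0.2806 − (-0.0460)·2.736834 − (0.5585/3.0772)·2.547599 = -0.055885
denominator = 1 − 2.736834 = -1.736834
p = -0.055885 / -1.736834 = 0.0322

p = 0.0322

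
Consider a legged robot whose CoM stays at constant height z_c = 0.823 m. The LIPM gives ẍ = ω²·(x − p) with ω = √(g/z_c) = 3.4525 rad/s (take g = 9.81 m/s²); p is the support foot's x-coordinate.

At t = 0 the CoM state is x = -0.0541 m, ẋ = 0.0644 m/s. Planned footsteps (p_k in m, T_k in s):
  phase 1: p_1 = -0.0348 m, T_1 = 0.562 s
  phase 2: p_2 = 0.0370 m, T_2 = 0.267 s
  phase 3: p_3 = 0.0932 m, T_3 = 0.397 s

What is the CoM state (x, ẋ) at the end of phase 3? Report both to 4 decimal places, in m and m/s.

phase 1: p=-0.0348, T=0.562, ωT=1.940305, cosh=3.552267, sinh=3.408607; start (x,ẋ)=(-0.054100, 0.064400) → end (x,ẋ)=(-0.039777, 0.001639)
phase 2: p=0.0370, T=0.267, ωT=0.921818, cosh=1.455825, sinh=1.058030; start (x,ẋ)=(-0.039777, 0.001639) → end (x,ẋ)=(-0.074272, -0.278070)
phase 3: p=0.0932, T=0.397, ωT=1.370643, cosh=2.095912, sinh=1.841968; start (x,ẋ)=(-0.074272, -0.278070) → end (x,ẋ)=(-0.406162, -1.647832)

x = -0.4062, ẋ = -1.6478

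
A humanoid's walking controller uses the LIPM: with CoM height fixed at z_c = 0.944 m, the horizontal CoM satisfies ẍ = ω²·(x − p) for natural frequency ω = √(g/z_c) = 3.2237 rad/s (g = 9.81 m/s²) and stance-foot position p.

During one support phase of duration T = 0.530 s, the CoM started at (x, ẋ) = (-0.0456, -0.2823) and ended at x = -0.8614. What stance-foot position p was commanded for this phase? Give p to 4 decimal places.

ωT = 3.2237·0.530 = 1.708561; cosh(ωT) = 2.851069, sinh(ωT) = 2.669942
x(T) = p + (x₀−p)·cosh(ωT) + (ẋ₀/ω)·sinh(ωT) ⇒ p·(1 − cosh) = x(T) − x₀·cosh − (ẋ₀/ω)·sinh
numerator   = -0.8614 − (-0.0456)·2.851069 − (-0.2823/3.2237)·2.669942 = -0.497584
denominator = 1 − 2.851069 = -1.851069
p = -0.497584 / -1.851069 = 0.2688

p = 0.2688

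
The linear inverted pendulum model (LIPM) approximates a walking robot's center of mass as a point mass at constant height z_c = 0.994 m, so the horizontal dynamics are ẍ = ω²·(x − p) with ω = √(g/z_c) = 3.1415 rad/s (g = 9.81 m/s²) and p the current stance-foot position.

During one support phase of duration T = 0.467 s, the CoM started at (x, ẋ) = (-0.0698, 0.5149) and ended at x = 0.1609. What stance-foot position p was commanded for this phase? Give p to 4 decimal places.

p = 0.0126

ωT = 3.1415·0.467 = 1.467081; cosh(ωT) = 2.283577, sinh(ωT) = 2.052979
x(T) = p + (x₀−p)·cosh(ωT) + (ẋ₀/ω)·sinh(ωT) ⇒ p·(1 − cosh) = x(T) − x₀·cosh − (ẋ₀/ω)·sinh
numerator   = 0.1609 − (-0.0698)·2.283577 − (0.5149/3.1415)·2.052979 = -0.016195
denominator = 1 − 2.283577 = -1.283577
p = -0.016195 / -1.283577 = 0.0126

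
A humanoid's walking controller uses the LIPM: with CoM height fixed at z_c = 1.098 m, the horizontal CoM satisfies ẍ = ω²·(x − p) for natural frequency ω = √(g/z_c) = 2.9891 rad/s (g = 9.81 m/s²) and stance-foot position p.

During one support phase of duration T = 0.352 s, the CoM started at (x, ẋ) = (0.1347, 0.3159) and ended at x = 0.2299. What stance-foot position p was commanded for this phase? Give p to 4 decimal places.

ωT = 2.9891·0.352 = 1.052163; cosh(ωT) = 1.606511, sinh(ωT) = 1.257329
x(T) = p + (x₀−p)·cosh(ωT) + (ẋ₀/ω)·sinh(ωT) ⇒ p·(1 − cosh) = x(T) − x₀·cosh − (ẋ₀/ω)·sinh
numerator   = 0.2299 − (0.1347)·1.606511 − (0.3159/2.9891)·1.257329 = -0.119377
denominator = 1 − 1.606511 = -0.606511
p = -0.119377 / -0.606511 = 0.1968

p = 0.1968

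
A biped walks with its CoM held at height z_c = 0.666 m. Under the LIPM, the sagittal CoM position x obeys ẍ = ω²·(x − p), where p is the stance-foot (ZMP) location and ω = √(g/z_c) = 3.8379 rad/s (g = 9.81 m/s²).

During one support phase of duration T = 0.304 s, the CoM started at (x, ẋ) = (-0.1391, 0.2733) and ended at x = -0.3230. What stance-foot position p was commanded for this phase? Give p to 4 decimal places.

p = 0.2380

ωT = 3.8379·0.304 = 1.166722; cosh(ωT) = 1.761417, sinh(ωT) = 1.450030
x(T) = p + (x₀−p)·cosh(ωT) + (ẋ₀/ω)·sinh(ωT) ⇒ p·(1 − cosh) = x(T) − x₀·cosh − (ẋ₀/ω)·sinh
numerator   = -0.3230 − (-0.1391)·1.761417 − (0.2733/3.8379)·1.450030 = -0.181245
denominator = 1 − 1.761417 = -0.761417
p = -0.181245 / -0.761417 = 0.2380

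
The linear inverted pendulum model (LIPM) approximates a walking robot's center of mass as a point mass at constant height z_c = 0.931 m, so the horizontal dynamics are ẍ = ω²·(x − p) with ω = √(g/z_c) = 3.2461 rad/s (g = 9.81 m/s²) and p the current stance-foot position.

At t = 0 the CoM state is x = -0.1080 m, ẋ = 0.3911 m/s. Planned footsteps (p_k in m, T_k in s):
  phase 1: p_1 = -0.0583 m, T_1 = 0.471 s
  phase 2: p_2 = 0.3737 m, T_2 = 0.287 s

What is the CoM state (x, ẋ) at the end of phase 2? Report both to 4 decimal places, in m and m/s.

phase 1: p=-0.0583, T=0.471, ωT=1.528913, cosh=2.414966, sinh=2.198194; start (x,ẋ)=(-0.108000, 0.391100) → end (x,ẋ)=(0.086521, 0.589856)
phase 2: p=0.3737, T=0.287, ωT=0.931631, cosh=1.466278, sinh=1.072367; start (x,ẋ)=(0.086521, 0.589856) → end (x,ẋ)=(0.147478, -0.134780)

x = 0.1475, ẋ = -0.1348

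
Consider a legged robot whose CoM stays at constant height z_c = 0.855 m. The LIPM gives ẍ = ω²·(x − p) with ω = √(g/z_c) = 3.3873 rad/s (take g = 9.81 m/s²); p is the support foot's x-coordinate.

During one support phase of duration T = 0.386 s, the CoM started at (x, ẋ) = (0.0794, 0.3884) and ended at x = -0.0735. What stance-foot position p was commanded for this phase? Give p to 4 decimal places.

p = 0.4345

ωT = 3.3873·0.386 = 1.307498; cosh(ωT) = 1.983704, sinh(ωT) = 1.713208
x(T) = p + (x₀−p)·cosh(ωT) + (ẋ₀/ω)·sinh(ωT) ⇒ p·(1 − cosh) = x(T) − x₀·cosh − (ẋ₀/ω)·sinh
numerator   = -0.0735 − (0.0794)·1.983704 − (0.3884/3.3873)·1.713208 = -0.427449
denominator = 1 − 1.983704 = -0.983704
p = -0.427449 / -0.983704 = 0.4345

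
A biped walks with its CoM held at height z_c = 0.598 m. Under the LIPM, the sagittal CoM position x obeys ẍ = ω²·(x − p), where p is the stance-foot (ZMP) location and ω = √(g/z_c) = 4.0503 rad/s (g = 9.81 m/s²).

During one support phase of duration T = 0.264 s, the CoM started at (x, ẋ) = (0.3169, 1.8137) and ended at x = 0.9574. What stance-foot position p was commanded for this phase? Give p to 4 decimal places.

ωT = 4.0503·0.264 = 1.069279; cosh(ωT) = 1.628267, sinh(ωT) = 1.285012
x(T) = p + (x₀−p)·cosh(ωT) + (ẋ₀/ω)·sinh(ωT) ⇒ p·(1 − cosh) = x(T) − x₀·cosh − (ẋ₀/ω)·sinh
numerator   = 0.9574 − (0.3169)·1.628267 − (1.8137/4.0503)·1.285012 = -0.134018
denominator = 1 − 1.628267 = -0.628267
p = -0.134018 / -0.628267 = 0.2133

p = 0.2133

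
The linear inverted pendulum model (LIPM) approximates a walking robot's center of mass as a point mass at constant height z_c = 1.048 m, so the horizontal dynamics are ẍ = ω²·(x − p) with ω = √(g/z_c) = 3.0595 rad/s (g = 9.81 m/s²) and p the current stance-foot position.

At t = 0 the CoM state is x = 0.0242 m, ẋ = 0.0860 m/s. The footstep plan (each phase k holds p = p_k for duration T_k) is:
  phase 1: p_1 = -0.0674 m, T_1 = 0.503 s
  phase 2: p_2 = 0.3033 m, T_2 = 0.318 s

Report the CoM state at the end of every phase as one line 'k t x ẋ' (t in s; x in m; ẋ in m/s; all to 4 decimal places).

phase 1: p=-0.0674, T=0.503, ωT=1.538928, cosh=2.437103, sinh=2.222492; start (x,ẋ)=(0.024200, 0.086000) → end (x,ẋ)=(0.218311, 0.832445)
phase 2: p=0.3033, T=0.318, ωT=0.972921, cosh=1.511819, sinh=1.133842; start (x,ẋ)=(0.218311, 0.832445) → end (x,ẋ)=(0.483314, 0.963680)

1 0.5030 0.2183 0.8324
2 0.8210 0.4833 0.9637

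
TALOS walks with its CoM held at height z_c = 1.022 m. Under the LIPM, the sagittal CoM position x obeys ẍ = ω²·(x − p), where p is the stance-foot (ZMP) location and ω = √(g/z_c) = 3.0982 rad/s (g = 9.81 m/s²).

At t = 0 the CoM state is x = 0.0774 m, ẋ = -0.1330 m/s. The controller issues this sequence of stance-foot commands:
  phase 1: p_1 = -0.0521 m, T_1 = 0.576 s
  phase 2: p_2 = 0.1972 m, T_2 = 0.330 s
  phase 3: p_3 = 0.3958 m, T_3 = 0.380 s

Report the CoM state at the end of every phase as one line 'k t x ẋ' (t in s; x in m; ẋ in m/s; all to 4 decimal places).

1 0.5760 0.2202 0.7540
2 0.9060 0.5279 1.2700
3 1.2860 1.2325 2.8576

phase 1: p=-0.0521, T=0.576, ωT=1.784563, cosh=3.062424, sinh=2.894554; start (x,ẋ)=(0.077400, -0.133000) → end (x,ẋ)=(0.220226, 0.754041)
phase 2: p=0.1972, T=0.330, ωT=1.022406, cosh=1.569802, sinh=1.210073; start (x,ẋ)=(0.220226, 0.754041) → end (x,ẋ)=(0.527855, 1.270021)
phase 3: p=0.3958, T=0.380, ωT=1.177316, cosh=1.776878, sinh=1.468773; start (x,ẋ)=(0.527855, 1.270021) → end (x,ẋ)=(1.232528, 2.857594)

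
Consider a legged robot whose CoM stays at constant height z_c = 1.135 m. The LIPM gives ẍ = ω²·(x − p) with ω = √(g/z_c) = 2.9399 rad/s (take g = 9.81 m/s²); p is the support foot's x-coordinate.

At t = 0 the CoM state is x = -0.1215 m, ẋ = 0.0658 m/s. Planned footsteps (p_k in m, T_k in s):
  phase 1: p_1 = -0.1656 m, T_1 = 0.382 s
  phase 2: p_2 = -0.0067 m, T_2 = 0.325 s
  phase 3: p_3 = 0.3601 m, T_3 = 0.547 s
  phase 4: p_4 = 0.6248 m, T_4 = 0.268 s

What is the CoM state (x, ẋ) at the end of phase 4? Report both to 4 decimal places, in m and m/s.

x = -1.1103, ẋ = -4.6332

phase 1: p=-0.1656, T=0.382, ωT=1.123042, cosh=1.699740, sinh=1.374451; start (x,ẋ)=(-0.121500, 0.065800) → end (x,ẋ)=(-0.059879, 0.290040)
phase 2: p=-0.0067, T=0.325, ωT=0.955468, cosh=1.492259, sinh=1.107627; start (x,ẋ)=(-0.059879, 0.290040) → end (x,ẋ)=(0.023218, 0.259648)
phase 3: p=0.3601, T=0.547, ωT=1.608125, cosh=2.596852, sinh=2.396589; start (x,ẋ)=(0.023218, 0.259648) → end (x,ẋ)=(-0.303070, -1.699316)
phase 4: p=0.6248, T=0.268, ωT=0.787893, cosh=1.326781, sinh=0.871979; start (x,ẋ)=(-0.303070, -1.699316) → end (x,ẋ)=(-1.110300, -4.633242)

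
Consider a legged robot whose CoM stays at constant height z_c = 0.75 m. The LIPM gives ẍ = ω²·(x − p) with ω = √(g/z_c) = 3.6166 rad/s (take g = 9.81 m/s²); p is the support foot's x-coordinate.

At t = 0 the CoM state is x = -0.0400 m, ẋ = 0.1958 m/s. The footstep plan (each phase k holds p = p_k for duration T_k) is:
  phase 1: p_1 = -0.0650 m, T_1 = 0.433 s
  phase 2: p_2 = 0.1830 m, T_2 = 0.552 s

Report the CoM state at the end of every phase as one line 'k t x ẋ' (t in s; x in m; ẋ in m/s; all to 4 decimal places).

phase 1: p=-0.0650, T=0.433, ωT=1.565988, cosh=2.498142, sinh=2.289260; start (x,ẋ)=(-0.040000, 0.195800) → end (x,ẋ)=(0.121392, 0.696120)
phase 2: p=0.1830, T=0.552, ωT=1.996363, cosh=3.749030, sinh=3.613202; start (x,ẋ)=(0.121392, 0.696120) → end (x,ẋ)=(0.647497, 1.804715)

1 0.4330 0.1214 0.6961
2 0.9850 0.6475 1.8047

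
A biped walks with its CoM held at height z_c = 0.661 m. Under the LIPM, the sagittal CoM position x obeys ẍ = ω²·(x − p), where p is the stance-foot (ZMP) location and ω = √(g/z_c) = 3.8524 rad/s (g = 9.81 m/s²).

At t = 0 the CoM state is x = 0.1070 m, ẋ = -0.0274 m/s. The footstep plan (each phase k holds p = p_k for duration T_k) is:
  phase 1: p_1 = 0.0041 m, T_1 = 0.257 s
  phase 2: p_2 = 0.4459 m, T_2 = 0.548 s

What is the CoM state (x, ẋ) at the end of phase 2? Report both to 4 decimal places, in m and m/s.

phase 1: p=0.0041, T=0.257, ωT=0.990067, cosh=1.531483, sinh=1.159931; start (x,ẋ)=(0.107000, -0.027400) → end (x,ẋ)=(0.153440, 0.417848)
phase 2: p=0.4459, T=0.548, ωT=2.111115, cosh=4.189274, sinh=4.068171; start (x,ẋ)=(0.153440, 0.417848) → end (x,ẋ)=(-0.338045, -2.833024)

x = -0.3380, ẋ = -2.8330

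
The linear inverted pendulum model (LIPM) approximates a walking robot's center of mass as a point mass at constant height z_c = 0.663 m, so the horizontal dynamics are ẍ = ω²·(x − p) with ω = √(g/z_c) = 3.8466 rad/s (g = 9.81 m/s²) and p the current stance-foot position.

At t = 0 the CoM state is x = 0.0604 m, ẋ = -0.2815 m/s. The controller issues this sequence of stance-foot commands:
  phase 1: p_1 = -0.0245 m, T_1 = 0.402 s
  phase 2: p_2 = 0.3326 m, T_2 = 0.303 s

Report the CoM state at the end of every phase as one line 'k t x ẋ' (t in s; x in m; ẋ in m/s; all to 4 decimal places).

1 0.4020 0.0198 0.0410
2 0.7050 -0.2023 -1.6697

phase 1: p=-0.0245, T=0.402, ωT=1.546333, cosh=2.453627, sinh=2.240599; start (x,ẋ)=(0.060400, -0.281500) → end (x,ẋ)=(0.019842, 0.041031)
phase 2: p=0.3326, T=0.303, ωT=1.165520, cosh=1.759675, sinh=1.447915; start (x,ẋ)=(0.019842, 0.041031) → end (x,ẋ)=(-0.202307, -1.669717)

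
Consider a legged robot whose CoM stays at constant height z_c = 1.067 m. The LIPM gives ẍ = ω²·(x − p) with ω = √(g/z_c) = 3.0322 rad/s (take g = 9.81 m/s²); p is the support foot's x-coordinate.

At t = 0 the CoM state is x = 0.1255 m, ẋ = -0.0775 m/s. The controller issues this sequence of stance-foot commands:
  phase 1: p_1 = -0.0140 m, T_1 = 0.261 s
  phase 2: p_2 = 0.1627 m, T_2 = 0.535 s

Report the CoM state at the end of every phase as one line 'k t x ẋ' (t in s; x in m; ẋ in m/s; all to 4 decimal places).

phase 1: p=-0.0140, T=0.261, ωT=0.791404, cosh=1.329850, sinh=0.876642; start (x,ẋ)=(0.125500, -0.077500) → end (x,ẋ)=(0.149108, 0.267749)
phase 2: p=0.1627, T=0.535, ωT=1.622227, cosh=2.630907, sinh=2.433449; start (x,ẋ)=(0.149108, 0.267749) → end (x,ẋ)=(0.341819, 0.604132)

1 0.2610 0.1491 0.2677
2 0.7960 0.3418 0.6041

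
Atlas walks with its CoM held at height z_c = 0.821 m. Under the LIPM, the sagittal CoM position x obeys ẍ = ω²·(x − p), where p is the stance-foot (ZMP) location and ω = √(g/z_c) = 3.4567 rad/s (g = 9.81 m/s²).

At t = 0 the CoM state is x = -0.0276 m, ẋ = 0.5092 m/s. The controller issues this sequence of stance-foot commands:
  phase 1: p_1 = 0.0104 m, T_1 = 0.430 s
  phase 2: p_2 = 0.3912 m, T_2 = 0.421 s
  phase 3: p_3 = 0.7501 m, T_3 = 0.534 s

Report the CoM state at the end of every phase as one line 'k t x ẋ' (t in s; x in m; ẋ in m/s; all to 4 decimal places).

1 0.4300 0.2311 0.9077
2 0.8510 0.5614 0.9294
3 1.3850 0.9680 1.0028

phase 1: p=0.0104, T=0.430, ωT=1.486381, cosh=2.323628, sinh=2.097438; start (x,ẋ)=(-0.027600, 0.509200) → end (x,ẋ)=(0.231072, 0.907683)
phase 2: p=0.3912, T=0.421, ωT=1.455271, cosh=2.259490, sinh=2.026153; start (x,ẋ)=(0.231072, 0.907683) → end (x,ẋ)=(0.561433, 0.929396)
phase 3: p=0.7501, T=0.534, ωT=1.845878, cosh=3.245772, sinh=3.087885; start (x,ẋ)=(0.561433, 0.929396) → end (x,ẋ)=(0.967962, 1.002792)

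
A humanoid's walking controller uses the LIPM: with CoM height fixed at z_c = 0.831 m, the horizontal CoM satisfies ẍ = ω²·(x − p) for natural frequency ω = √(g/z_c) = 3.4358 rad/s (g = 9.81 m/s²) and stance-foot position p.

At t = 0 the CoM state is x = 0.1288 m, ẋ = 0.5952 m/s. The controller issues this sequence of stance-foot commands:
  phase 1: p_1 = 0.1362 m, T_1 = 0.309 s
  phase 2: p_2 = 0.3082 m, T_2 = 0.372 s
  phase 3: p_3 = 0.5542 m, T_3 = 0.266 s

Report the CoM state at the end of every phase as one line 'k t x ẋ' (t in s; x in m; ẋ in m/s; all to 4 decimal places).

1 0.3090 0.3447 0.9310
2 0.6810 0.8274 2.0083
3 0.9470 1.5614 3.8895

phase 1: p=0.1362, T=0.309, ωT=1.061662, cosh=1.618527, sinh=1.272646; start (x,ẋ)=(0.128800, 0.595200) → end (x,ẋ)=(0.344689, 0.930990)
phase 2: p=0.3082, T=0.372, ωT=1.278118, cosh=1.934218, sinh=1.655657; start (x,ẋ)=(0.344689, 0.930990) → end (x,ẋ)=(0.827408, 2.008309)
phase 3: p=0.5542, T=0.266, ωT=0.913923, cosh=1.447518, sinh=1.046569; start (x,ẋ)=(0.827408, 2.008309) → end (x,ẋ)=(1.561419, 3.889464)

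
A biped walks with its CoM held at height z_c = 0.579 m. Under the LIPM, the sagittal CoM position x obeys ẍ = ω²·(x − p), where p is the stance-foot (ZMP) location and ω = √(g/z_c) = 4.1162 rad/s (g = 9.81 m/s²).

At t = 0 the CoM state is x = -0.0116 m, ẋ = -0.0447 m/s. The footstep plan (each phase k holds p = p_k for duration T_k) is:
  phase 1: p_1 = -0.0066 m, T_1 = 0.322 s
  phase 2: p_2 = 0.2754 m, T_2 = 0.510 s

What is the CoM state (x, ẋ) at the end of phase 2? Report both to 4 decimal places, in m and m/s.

x = -1.1359, ẋ = -5.6678

phase 1: p=-0.0066, T=0.322, ωT=1.325416, cosh=2.014722, sinh=1.749030; start (x,ẋ)=(-0.011600, -0.044700) → end (x,ẋ)=(-0.035667, -0.126055)
phase 2: p=0.2754, T=0.510, ωT=2.099262, cosh=4.141346, sinh=4.018799; start (x,ẋ)=(-0.035667, -0.126055) → end (x,ẋ)=(-1.135909, -5.667768)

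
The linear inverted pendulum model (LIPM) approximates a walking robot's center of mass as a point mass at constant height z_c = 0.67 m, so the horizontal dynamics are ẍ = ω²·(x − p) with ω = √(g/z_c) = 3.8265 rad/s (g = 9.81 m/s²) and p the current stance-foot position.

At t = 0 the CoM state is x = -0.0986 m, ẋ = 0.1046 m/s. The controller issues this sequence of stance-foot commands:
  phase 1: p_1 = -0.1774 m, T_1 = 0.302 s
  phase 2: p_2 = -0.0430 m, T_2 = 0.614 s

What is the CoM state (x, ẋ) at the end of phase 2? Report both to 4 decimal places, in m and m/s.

phase 1: p=-0.1774, T=0.302, ωT=1.155603, cosh=1.745403, sinh=1.430535; start (x,ẋ)=(-0.098600, 0.104600) → end (x,ẋ)=(-0.000758, 0.613916)
phase 2: p=-0.0430, T=0.614, ωT=2.349471, cosh=5.287722, sinh=5.192302; start (x,ẋ)=(-0.000758, 0.613916) → end (x,ẋ)=(1.013408, 4.085503)

x = 1.0134, ẋ = 4.0855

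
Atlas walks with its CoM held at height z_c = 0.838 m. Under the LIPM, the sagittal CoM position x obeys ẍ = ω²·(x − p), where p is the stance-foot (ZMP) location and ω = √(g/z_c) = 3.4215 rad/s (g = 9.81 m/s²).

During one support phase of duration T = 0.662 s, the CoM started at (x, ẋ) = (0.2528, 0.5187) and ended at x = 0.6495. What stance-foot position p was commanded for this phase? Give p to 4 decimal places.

p = 0.3370

ωT = 3.4215·0.662 = 2.265033; cosh(ωT) = 4.867635, sinh(ωT) = 4.763808
x(T) = p + (x₀−p)·cosh(ωT) + (ẋ₀/ω)·sinh(ωT) ⇒ p·(1 − cosh) = x(T) − x₀·cosh − (ẋ₀/ω)·sinh
numerator   = 0.6495 − (0.2528)·4.867635 − (0.5187/3.4215)·4.763808 = -1.303232
denominator = 1 − 4.867635 = -3.867635
p = -1.303232 / -3.867635 = 0.3370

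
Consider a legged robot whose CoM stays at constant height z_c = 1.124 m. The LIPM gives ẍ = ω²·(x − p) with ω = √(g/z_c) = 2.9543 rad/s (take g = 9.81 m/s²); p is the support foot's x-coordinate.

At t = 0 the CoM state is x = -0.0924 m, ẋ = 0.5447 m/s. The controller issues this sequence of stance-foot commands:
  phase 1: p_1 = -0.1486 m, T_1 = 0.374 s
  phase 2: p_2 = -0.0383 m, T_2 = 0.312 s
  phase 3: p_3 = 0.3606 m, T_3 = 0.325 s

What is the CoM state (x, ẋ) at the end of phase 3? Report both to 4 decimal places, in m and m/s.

x = 1.7739, ẋ = 4.6951

phase 1: p=-0.1486, T=0.374, ωT=1.104908, cosh=1.675094, sinh=1.343853; start (x,ẋ)=(-0.092400, 0.544700) → end (x,ẋ)=(0.193314, 1.135546)
phase 2: p=-0.0383, T=0.312, ωT=0.921742, cosh=1.455745, sinh=1.057919; start (x,ẋ)=(0.193314, 1.135546) → end (x,ẋ)=(0.705503, 2.376953)
phase 3: p=0.3606, T=0.325, ωT=0.960148, cosh=1.497459, sinh=1.114623; start (x,ẋ)=(0.705503, 2.376953) → end (x,ẋ)=(1.773875, 4.695133)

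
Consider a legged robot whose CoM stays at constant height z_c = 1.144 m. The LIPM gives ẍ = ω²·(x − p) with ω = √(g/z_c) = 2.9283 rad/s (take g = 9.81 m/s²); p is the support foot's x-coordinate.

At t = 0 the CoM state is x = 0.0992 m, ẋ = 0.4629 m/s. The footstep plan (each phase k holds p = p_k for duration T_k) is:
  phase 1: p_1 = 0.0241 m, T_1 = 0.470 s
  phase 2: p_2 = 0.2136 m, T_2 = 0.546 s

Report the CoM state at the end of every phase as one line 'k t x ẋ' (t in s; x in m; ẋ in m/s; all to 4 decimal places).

1 0.4700 0.4753 1.3827
2 1.0160 2.0079 5.3787

phase 1: p=0.0241, T=0.470, ωT=1.376301, cosh=2.106368, sinh=1.853857; start (x,ẋ)=(0.099200, 0.462900) → end (x,ẋ)=(0.475342, 1.382730)
phase 2: p=0.2136, T=0.546, ωT=1.598852, cosh=2.574739, sinh=2.372610; start (x,ẋ)=(0.475342, 1.382730) → end (x,ẋ)=(2.007854, 5.378679)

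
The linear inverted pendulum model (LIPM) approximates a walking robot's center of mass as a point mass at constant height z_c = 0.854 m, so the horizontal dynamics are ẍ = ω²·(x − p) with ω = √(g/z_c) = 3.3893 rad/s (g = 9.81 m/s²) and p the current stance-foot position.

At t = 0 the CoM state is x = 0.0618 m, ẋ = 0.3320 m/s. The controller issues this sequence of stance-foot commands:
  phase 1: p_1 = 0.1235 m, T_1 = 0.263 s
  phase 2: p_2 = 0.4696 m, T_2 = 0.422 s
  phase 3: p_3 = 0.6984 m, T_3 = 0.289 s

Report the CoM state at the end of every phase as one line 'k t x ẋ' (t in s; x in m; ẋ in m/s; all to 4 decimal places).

phase 1: p=0.1235, T=0.263, ωT=0.891386, cosh=1.424297, sinh=1.014210; start (x,ẋ)=(0.061800, 0.332000) → end (x,ẋ)=(0.134968, 0.260775)
phase 2: p=0.4696, T=0.422, ωT=1.430285, cosh=2.209565, sinh=1.970324; start (x,ẋ)=(0.134968, 0.260775) → end (x,ẋ)=(-0.118193, -1.658478)
phase 3: p=0.6984, T=0.289, ωT=0.979508, cosh=1.519320, sinh=1.143824; start (x,ẋ)=(-0.118193, -1.658478) → end (x,ẋ)=(-1.101971, -5.685497)

1 0.2630 0.1350 0.2608
2 0.6850 -0.1182 -1.6585
3 0.9740 -1.1020 -5.6855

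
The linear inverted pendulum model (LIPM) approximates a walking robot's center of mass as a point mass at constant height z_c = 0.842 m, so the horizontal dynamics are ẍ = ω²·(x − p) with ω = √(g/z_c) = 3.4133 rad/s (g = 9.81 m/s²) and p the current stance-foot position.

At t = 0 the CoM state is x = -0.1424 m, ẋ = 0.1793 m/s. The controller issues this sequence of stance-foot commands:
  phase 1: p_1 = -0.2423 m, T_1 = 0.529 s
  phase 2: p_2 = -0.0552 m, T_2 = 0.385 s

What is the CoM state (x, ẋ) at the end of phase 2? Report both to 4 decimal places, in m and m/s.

x = 1.2981, ẋ = 4.7838

phase 1: p=-0.2423, T=0.529, ωT=1.805636, cosh=3.124104, sinh=2.959734; start (x,ẋ)=(-0.142400, 0.179300) → end (x,ẋ)=(0.225272, 1.569388)
phase 2: p=-0.0552, T=0.385, ωT=1.314121, cosh=1.995094, sinh=1.726383; start (x,ẋ)=(0.225272, 1.569388) → end (x,ẋ)=(1.298135, 4.783803)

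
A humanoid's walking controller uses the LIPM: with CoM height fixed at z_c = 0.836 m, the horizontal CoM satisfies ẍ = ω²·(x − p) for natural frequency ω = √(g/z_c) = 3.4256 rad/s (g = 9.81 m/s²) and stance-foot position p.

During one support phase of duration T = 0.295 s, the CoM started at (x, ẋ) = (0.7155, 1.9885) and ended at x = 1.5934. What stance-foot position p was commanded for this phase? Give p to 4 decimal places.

ωT = 3.4256·0.295 = 1.010552; cosh(ωT) = 1.555567, sinh(ωT) = 1.191550
x(T) = p + (x₀−p)·cosh(ωT) + (ẋ₀/ω)·sinh(ωT) ⇒ p·(1 − cosh) = x(T) − x₀·cosh − (ẋ₀/ω)·sinh
numerator   = 1.5934 − (0.7155)·1.555567 − (1.9885/3.4256)·1.191550 = -0.211282
denominator = 1 − 1.555567 = -0.555567
p = -0.211282 / -0.555567 = 0.3803

p = 0.3803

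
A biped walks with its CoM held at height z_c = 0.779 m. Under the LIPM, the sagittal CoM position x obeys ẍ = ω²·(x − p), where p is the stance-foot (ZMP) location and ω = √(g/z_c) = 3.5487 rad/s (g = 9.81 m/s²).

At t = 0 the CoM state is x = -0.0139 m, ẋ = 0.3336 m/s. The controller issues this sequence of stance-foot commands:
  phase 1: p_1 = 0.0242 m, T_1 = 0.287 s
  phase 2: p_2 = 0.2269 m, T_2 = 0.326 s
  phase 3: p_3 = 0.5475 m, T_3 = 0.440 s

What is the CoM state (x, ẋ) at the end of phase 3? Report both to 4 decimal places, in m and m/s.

phase 1: p=0.0242, T=0.287, ωT=1.018477, cosh=1.565059, sinh=1.203915; start (x,ẋ)=(-0.013900, 0.333600) → end (x,ẋ)=(0.077747, 0.359328)
phase 2: p=0.2269, T=0.326, ωT=1.156876, cosh=1.747226, sinh=1.432759; start (x,ẋ)=(0.077747, 0.359328) → end (x,ẋ)=(0.111371, -0.130532)
phase 3: p=0.5475, T=0.440, ωT=1.561428, cosh=2.487729, sinh=2.277893; start (x,ẋ)=(0.111371, -0.130532) → end (x,ẋ)=(-0.621258, -3.850200)

x = -0.6213, ẋ = -3.8502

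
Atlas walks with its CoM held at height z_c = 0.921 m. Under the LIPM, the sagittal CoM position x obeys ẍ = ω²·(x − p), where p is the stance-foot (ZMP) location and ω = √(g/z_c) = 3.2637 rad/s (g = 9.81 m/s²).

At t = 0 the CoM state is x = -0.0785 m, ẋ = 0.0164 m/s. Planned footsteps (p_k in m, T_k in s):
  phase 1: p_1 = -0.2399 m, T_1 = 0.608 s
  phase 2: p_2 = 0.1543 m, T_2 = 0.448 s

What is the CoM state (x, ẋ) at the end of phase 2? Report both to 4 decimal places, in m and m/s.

x = 1.8726, ẋ = 5.8898

phase 1: p=-0.2399, T=0.608, ωT=1.984330, cosh=3.705821, sinh=3.568348; start (x,ẋ)=(-0.078500, 0.016400) → end (x,ẋ)=(0.376150, 1.940443)
phase 2: p=0.1543, T=0.448, ωT=1.462138, cosh=2.273457, sinh=2.041717; start (x,ẋ)=(0.376150, 1.940443) → end (x,ẋ)=(1.872576, 5.889824)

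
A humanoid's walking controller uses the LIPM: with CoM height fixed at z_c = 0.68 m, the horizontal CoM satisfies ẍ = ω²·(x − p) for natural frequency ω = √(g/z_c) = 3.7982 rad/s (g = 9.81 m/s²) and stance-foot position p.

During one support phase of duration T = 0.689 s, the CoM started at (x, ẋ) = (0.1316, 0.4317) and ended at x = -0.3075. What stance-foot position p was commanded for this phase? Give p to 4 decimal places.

ωT = 3.7982·0.689 = 2.616960; cosh(ωT) = 6.883526, sinh(ωT) = 6.810502
x(T) = p + (x₀−p)·cosh(ωT) + (ẋ₀/ω)·sinh(ωT) ⇒ p·(1 − cosh) = x(T) − x₀·cosh − (ẋ₀/ω)·sinh
numerator   = -0.3075 − (0.1316)·6.883526 − (0.4317/3.7982)·6.810502 = -1.987448
denominator = 1 − 6.883526 = -5.883526
p = -1.987448 / -5.883526 = 0.3378

p = 0.3378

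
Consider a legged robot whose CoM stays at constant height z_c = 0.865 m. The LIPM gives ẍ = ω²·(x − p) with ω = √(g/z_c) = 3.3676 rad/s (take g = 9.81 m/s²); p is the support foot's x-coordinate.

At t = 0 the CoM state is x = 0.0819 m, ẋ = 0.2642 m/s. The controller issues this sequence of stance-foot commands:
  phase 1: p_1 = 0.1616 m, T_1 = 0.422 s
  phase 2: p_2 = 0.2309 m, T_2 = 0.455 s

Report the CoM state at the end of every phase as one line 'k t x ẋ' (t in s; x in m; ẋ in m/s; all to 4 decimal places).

phase 1: p=0.1616, T=0.422, ωT=1.421127, cosh=2.191614, sinh=1.950172; start (x,ẋ)=(0.081900, 0.264200) → end (x,ẋ)=(0.139926, 0.055603)
phase 2: p=0.2309, T=0.455, ωT=1.532258, cosh=2.422332, sinh=2.206285; start (x,ẋ)=(0.139926, 0.055603) → end (x,ẋ)=(0.046959, -0.541237)

1 0.4220 0.1399 0.0556
2 0.8770 0.0470 -0.5412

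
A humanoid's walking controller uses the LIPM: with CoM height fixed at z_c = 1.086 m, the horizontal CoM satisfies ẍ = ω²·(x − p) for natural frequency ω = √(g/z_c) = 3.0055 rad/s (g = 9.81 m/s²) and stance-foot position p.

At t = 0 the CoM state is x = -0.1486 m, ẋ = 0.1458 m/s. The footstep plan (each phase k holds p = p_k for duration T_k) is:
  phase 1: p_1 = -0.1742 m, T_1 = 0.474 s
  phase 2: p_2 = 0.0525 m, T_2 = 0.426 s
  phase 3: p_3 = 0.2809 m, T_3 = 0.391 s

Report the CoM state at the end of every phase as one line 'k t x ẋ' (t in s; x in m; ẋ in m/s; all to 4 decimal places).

1 0.4740 -0.0229 0.4712
2 0.9000 0.1665 0.5367
3 1.2910 0.3396 0.4483

phase 1: p=-0.1742, T=0.474, ωT=1.424607, cosh=2.198414, sinh=1.957811; start (x,ẋ)=(-0.148600, 0.145800) → end (x,ẋ)=(-0.022945, 0.471164)
phase 2: p=0.0525, T=0.426, ωT=1.280343, cosh=1.937908, sinh=1.659966; start (x,ẋ)=(-0.022945, 0.471164) → end (x,ẋ)=(0.166523, 0.536675)
phase 3: p=0.2809, T=0.391, ωT=1.175150, cosh=1.773701, sinh=1.464929; start (x,ẋ)=(0.166523, 0.536675) → end (x,ẋ)=(0.339613, 0.448316)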